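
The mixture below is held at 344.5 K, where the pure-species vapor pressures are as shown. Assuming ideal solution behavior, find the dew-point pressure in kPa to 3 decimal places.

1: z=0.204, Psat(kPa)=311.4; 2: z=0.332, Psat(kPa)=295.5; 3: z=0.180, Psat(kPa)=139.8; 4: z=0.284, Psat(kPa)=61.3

Pdew = 129.885 kPa

At the dew point ψ → 1, so Σzᵢ/Kᵢ = 1 with Kᵢ = Pᵢˢᵃᵗ/P ⇒ 1/P = Σzᵢ/Pᵢˢᵃᵗ.
1/P = 0.204/311.4 + 0.332/295.5 + 0.180/139.8 + 0.284/61.3 = 0.007699 ⇒ P = 129.885 kPa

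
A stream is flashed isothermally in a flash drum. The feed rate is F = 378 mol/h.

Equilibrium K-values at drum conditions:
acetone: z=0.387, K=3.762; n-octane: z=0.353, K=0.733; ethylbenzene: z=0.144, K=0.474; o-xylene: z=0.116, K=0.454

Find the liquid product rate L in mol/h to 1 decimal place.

Rachford–Rice: g(V/F) = Σ zᵢ(Kᵢ−1)/(1+V/F(Kᵢ−1)) = 0.
g(0) = ΣzᵢKᵢ − 1 = 0.836 and g(1) = 1 − Σzᵢ/Kᵢ = -0.144, so a root lies in (0, 1).
Newton iteration, V/F⁰ = 0.61:
  V/F = 0.610: g = 0.0790, g' = -0.610 → V/F = 0.740
  V/F = 0.740: g = 0.0036, g' = -0.562 → V/F = 0.746
Converged at V/F = 0.746.
Then V = V/F·F = 0.7461·378 = 282.0 mol/h and L = F − V = 96.0 mol/h.

L = 96.0 mol/h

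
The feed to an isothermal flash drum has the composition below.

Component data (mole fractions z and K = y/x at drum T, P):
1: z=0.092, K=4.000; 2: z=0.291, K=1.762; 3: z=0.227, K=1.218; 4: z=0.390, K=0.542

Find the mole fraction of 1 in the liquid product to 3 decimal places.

x_1 = 0.029

Let ψ = V/F and solve Σ zᵢ(Kᵢ−1)/(1+ψ(Kᵢ−1)) = 0.
Check two-phase: ΣzᵢKᵢ = 1.369 > 1 and Σzᵢ/Kᵢ = 1.094 > 1, so g(0) = 0.369 > 0 and g(1) = -0.094 < 0.
Newton–Raphson from ψ = 0.47:
  ψ = 0.470: g = 0.0951, g' = -0.376 → ψ = 0.723
  ψ = 0.723: g = 0.0058, g' = -0.344 → ψ = 0.740
Converged at ψ = 0.740.
Compositions from xᵢ = zᵢ/(1+ψ(Kᵢ−1)), yᵢ = Kᵢxᵢ:
  1: x = 0.029, y = 0.114
  2: x = 0.186, y = 0.328
  3: x = 0.195, y = 0.238
  4: x = 0.590, y = 0.320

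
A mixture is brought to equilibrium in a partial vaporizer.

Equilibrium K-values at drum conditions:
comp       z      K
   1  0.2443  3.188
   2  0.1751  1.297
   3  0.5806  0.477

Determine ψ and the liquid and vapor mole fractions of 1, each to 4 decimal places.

Material balance + equilibrium reduce to Σ zᵢ(Kᵢ−1)/(1+ψ(Kᵢ−1)) = 0.
g(0) = ΣzᵢKᵢ − 1 = 0.2829 and g(1) = 1 − Σzᵢ/Kᵢ = -0.4288, so a root lies in (0, 1).
Newton–Raphson from ψ = 0.65:
  ψ = 0.6500: g = -0.19578, g' = -0.5747 → ψ = 0.3093
  ψ = 0.3093: g = 0.00413, g' = -0.6549 → ψ = 0.3157
Converged at ψ = 0.3157.
Compositions from xᵢ = zᵢ/(1+ψ(Kᵢ−1)), yᵢ = Kᵢxᵢ:
  1: x = 0.1445, y = 0.4607
  2: x = 0.1601, y = 0.2076
  3: x = 0.6954, y = 0.3317

ψ = 0.3157, x_1 = 0.1445, y_1 = 0.4607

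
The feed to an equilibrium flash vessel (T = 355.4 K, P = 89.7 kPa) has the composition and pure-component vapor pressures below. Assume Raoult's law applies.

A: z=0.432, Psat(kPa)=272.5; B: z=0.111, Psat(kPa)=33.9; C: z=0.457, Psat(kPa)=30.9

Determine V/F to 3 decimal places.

V/F = 0.387

Raoult's law: Kᵢ = Pᵢˢᵃᵗ/P = Pᵢˢᵃᵗ/89.7.
  K_A = 272.5/89.7 = 3.03790, K_B = 33.9/89.7 = 0.37793, K_C = 30.9/89.7 = 0.34448
Newton–Raphson from V/F = 0.5:
  V/F = 0.500: g = -0.1098, g' = -0.965 → V/F = 0.386
  V/F = 0.386: g = 0.0006, g' = -0.988 → V/F = 0.387
Converged at V/F = 0.387.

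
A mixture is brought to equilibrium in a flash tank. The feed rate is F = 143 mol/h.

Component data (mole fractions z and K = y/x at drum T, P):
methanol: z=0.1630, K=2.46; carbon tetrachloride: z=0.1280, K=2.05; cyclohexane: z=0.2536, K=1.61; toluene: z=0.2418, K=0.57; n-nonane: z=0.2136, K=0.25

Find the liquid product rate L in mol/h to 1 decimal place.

Rachford–Rice: g(ψ) = Σ zᵢ(Kᵢ−1)/(1+ψ(Kᵢ−1)) = 0.
Check two-phase: ΣzᵢKᵢ = 1.2629 > 1 and Σzᵢ/Kᵢ = 1.5648 > 1, so g(0) = 0.2629 > 0 and g(1) = -0.5648 < 0.
Iterate (Newton) starting at ψ = 0.7:
  ψ = 0.7000: g = -0.18244, g' = -0.8022 → ψ = 0.4726
  ψ = 0.4726: g = -0.02792, g' = -0.6003 → ψ = 0.4261
  ψ = 0.4261: g = -0.00037, g' = -0.5854 → ψ = 0.4254
Converged at ψ = 0.4254.
Then V = ψ·F = 0.4254·143 = 60.8 mol/h and L = F − V = 82.2 mol/h.

L = 82.2 mol/h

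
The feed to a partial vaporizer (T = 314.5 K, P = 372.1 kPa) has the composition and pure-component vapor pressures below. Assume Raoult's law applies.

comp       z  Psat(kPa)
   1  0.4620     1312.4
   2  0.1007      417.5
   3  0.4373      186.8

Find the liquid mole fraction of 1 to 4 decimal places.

Raoult's law: Kᵢ = Pᵢˢᵃᵗ/P = Pᵢˢᵃᵗ/372.1.
  K_1 = 1312.4/372.1 = 3.527009, K_2 = 417.5/372.1 = 1.122010, K_3 = 186.8/372.1 = 0.502016
Material balance + equilibrium reduce to Σ zᵢ(Kᵢ−1)/(1+V/F(Kᵢ−1)) = 0.
Check two-phase: ΣzᵢKᵢ = 1.9620 > 1 and Σzᵢ/Kᵢ = 1.0918 > 1, so g(0) = 0.9620 > 0 and g(1) = -0.0918 < 0.
Newton–Raphson from V/F = 0.5:
  V/F = 0.5000: g = 0.23739, g' = -0.7694 → V/F = 0.8085
  V/F = 0.8085: g = 0.03027, g' = -0.6237 → V/F = 0.8571
  V/F = 0.8571: g = -0.00002, g' = -0.6257 → V/F = 0.8570
Converged at V/F = 0.8570.
Compositions from xᵢ = zᵢ/(1+V/F(Kᵢ−1)), yᵢ = Kᵢxᵢ:
  1: x = 0.1459, y = 0.5147
  2: x = 0.0912, y = 0.1023
  3: x = 0.7629, y = 0.3830

x_1 = 0.1459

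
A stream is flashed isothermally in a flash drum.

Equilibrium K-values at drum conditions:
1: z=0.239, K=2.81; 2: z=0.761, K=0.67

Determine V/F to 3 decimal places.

V/F = 0.304

Binary case is linear: z₁(K₁−1)(1+V/F(K₂−1)) + z₂(K₂−1)(1+V/F(K₁−1)) = 0
⇒ V/F = [z₁(K₁−1)+z₂(K₂−1)] / [−(K₁−1)(K₂−1)] = 0.1815/0.5973 = 0.304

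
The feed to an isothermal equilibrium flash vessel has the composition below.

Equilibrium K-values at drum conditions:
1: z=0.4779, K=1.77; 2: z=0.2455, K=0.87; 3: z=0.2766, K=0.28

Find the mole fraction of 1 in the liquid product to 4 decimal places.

x_1 = 0.3817

Let ψ = V/F and solve Σ zᵢ(Kᵢ−1)/(1+ψ(Kᵢ−1)) = 0.
Feasibility: ΣzᵢKᵢ = 1.1369, Σzᵢ/Kᵢ = 1.5400 — both > 1, two phases present.
Newton iteration, ψ⁰ = 0.58:
  ψ = 0.5800: g = -0.12209, g' = -0.5630 → ψ = 0.3631
  ψ = 0.3631: g = -0.01558, g' = -0.4405 → ψ = 0.3278
  ψ = 0.3278: g = -0.00018, g' = -0.4308 → ψ = 0.3274
Converged at ψ = 0.3274.
Compositions from xᵢ = zᵢ/(1+ψ(Kᵢ−1)), yᵢ = Kᵢxᵢ:
  1: x = 0.3817, y = 0.6756
  2: x = 0.2564, y = 0.2231
  3: x = 0.3619, y = 0.1013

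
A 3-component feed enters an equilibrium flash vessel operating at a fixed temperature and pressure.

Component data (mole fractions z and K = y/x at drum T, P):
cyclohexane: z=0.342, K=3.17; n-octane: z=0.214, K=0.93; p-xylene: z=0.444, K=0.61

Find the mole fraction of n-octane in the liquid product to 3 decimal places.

x_n-octane = 0.227

Let ψ = V/F and solve Σ zᵢ(Kᵢ−1)/(1+ψ(Kᵢ−1)) = 0.
g(0) = ΣzᵢKᵢ − 1 = 0.554 and g(1) = 1 − Σzᵢ/Kᵢ = -0.066, so a root lies in (0, 1).
Newton iteration, ψ⁰ = 0.35:
  ψ = 0.350: g = 0.2059, g' = -0.612 → ψ = 0.687
  ψ = 0.687: g = 0.0459, g' = -0.387 → ψ = 0.805
  ψ = 0.805: g = 0.0019, g' = -0.358 → ψ = 0.810
Converged at ψ = 0.810.
Compositions from xᵢ = zᵢ/(1+ψ(Kᵢ−1)), yᵢ = Kᵢxᵢ:
  cyclohexane: x = 0.124, y = 0.393
  n-octane: x = 0.227, y = 0.211
  p-xylene: x = 0.649, y = 0.396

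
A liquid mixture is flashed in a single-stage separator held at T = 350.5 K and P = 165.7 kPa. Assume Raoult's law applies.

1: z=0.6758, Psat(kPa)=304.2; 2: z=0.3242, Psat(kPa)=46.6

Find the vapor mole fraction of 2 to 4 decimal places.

Raoult's law: Kᵢ = Pᵢˢᵃᵗ/P = Pᵢˢᵃᵗ/165.7.
  K_1 = 304.2/165.7 = 1.835848, K_2 = 46.6/165.7 = 0.281231
Let ψ = V/F and solve Σ zᵢ(Kᵢ−1)/(1+ψ(Kᵢ−1)) = 0.
g(0) = ΣzᵢKᵢ − 1 = 0.3318 and g(1) = 1 − Σzᵢ/Kᵢ = -0.5209, so a root lies in (0, 1).
Binary case is linear: z₁(K₁−1)(1+ψ(K₂−1)) + z₂(K₂−1)(1+ψ(K₁−1)) = 0
⇒ ψ = [z₁(K₁−1)+z₂(K₂−1)] / [−(K₁−1)(K₂−1)] = 0.33184/0.60078 = 0.5523
Compositions from xᵢ = zᵢ/(1+ψ(Kᵢ−1)), yᵢ = Kᵢxᵢ:
  1: x = 0.4623, y = 0.8488
  2: x = 0.5377, y = 0.1512

y_2 = 0.1512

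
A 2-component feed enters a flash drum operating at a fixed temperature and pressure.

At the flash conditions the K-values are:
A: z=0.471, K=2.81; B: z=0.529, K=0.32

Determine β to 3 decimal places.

Let β = V/F and solve Σ zᵢ(Kᵢ−1)/(1+β(Kᵢ−1)) = 0.
Feasibility: ΣzᵢKᵢ = 1.493, Σzᵢ/Kᵢ = 1.821 — both > 1, two phases present.
Binary case is linear: z₁(K₁−1)(1+β(K₂−1)) + z₂(K₂−1)(1+β(K₁−1)) = 0
⇒ β = [z₁(K₁−1)+z₂(K₂−1)] / [−(K₁−1)(K₂−1)] = 0.4928/1.2308 = 0.400

β = 0.400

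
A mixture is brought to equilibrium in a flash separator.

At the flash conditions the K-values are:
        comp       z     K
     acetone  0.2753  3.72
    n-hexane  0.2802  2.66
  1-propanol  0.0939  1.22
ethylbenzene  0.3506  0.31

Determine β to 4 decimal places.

β = 0.7220

Material balance + equilibrium reduce to Σ zᵢ(Kᵢ−1)/(1+β(Kᵢ−1)) = 0.
Check two-phase: ΣzᵢKᵢ = 1.9927 > 1 and Σzᵢ/Kᵢ = 1.3873 > 1, so g(0) = 0.9927 > 0 and g(1) = -0.3873 < 0.
Iterate (Newton) starting at β = 0.55:
  β = 0.5500: g = 0.17171, g' = -0.9751 → β = 0.7261
  β = 0.7261: g = -0.00437, g' = -1.0627 → β = 0.7220
Converged at β = 0.7220.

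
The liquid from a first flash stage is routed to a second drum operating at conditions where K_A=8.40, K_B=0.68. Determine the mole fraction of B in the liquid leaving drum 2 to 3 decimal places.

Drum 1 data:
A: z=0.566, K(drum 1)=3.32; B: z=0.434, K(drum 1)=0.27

x_B (drum 2) = 0.959

Drum 1:
Material balance + equilibrium reduce to Σ zᵢ(Kᵢ−1)/(1+ψ₁(Kᵢ−1)) = 0.
Feasibility: ΣzᵢKᵢ = 1.996, Σzᵢ/Kᵢ = 1.778 — both > 1, two phases present.
Binary case is linear: z₁(K₁−1)(1+ψ₁(K₂−1)) + z₂(K₂−1)(1+ψ₁(K₁−1)) = 0
⇒ ψ₁ = [z₁(K₁−1)+z₂(K₂−1)] / [−(K₁−1)(K₂−1)] = 0.9963/1.6936 = 0.588
Drum-1 compositions:
  A: x = 0.239, y = 0.795
  B: x = 0.761, y = 0.205
Drum-2 feed = drum-1 liquid: z₂ = (0.2393, 0.7607).
Drum 2:
Binary case is linear: z₁(K₁−1)(1+ψ₂(K₂−1)) + z₂(K₂−1)(1+ψ₂(K₁−1)) = 0
⇒ ψ₂ = [z₁(K₁−1)+z₂(K₂−1)] / [−(K₁−1)(K₂−1)] = 1.5277/2.3680 = 0.645
  A: x = 0.041, y = 0.348
  B: x = 0.959, y = 0.652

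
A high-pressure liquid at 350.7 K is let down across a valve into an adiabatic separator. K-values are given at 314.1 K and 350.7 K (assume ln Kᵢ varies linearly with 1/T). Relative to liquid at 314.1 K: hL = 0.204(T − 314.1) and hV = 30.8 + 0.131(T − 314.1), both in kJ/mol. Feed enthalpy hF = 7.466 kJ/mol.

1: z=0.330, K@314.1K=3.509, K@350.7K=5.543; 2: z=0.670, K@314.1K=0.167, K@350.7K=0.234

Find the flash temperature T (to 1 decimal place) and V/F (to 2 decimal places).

Adiabatic flash: solve Rachford–Rice at each trial T, then check hF = ψ·hV(T) + (1−ψ)·hL(T).
  T = 314.1 K: K = (3.509, 0.167), RR gives ψ = 0.129, H_out = 3.977 kJ/mol
  T = 350.7 K: K = (5.543, 0.234), RR gives ψ = 0.283, H_out = 15.436 kJ/mol
  T = 332.4 K: K = (4.466, 0.200), RR gives ψ = 0.219, H_out = 10.185 kJ/mol
  T = 323.2 K: K = (3.970, 0.183), RR gives ψ = 0.178, H_out = 7.228 kJ/mol
  T = 327.8 K: K = (4.214, 0.191), RR gives ψ = 0.200, H_out = 8.741 kJ/mol
  T = 325.5 K: K = (4.091, 0.187), RR gives ψ = 0.189, H_out = 7.994 kJ/mol
Linear interpolation between T = 323.2 (H_out = 7.228) and T = 325.5 (H_out = 7.994) on hF = 7.466 gives T ≈ 323.9 K, at which ψ = 0.18.

T = 323.9 K, V/F = 0.18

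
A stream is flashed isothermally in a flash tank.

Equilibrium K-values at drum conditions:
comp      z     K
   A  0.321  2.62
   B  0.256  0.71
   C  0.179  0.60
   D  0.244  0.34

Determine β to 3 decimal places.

Material balance + equilibrium reduce to Σ zᵢ(Kᵢ−1)/(1+β(Kᵢ−1)) = 0.
Check two-phase: ΣzᵢKᵢ = 1.213 > 1 and Σzᵢ/Kᵢ = 1.499 > 1, so g(0) = 0.213 > 0 and g(1) = -0.499 < 0.
Newton–Raphson from β = 0.5:
  β = 0.500: g = -0.1294, g' = -0.568 → β = 0.272
  β = 0.272: g = 0.0036, g' = -0.625 → β = 0.278
Converged at β = 0.278.

β = 0.278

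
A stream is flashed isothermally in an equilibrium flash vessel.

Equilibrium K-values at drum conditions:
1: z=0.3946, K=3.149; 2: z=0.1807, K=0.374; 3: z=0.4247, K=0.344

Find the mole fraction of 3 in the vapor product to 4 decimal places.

Newton iteration, ψ⁰ = 0.5:
  ψ = 0.5000: g = -0.17047, g' = -0.9782 → ψ = 0.3257
  ψ = 0.3257: g = 0.00242, g' = -1.0379 → ψ = 0.3281
Converged at ψ = 0.3281.
Compositions from xᵢ = zᵢ/(1+ψ(Kᵢ−1)), yᵢ = Kᵢxᵢ:
  1: x = 0.2314, y = 0.7288
  2: x = 0.2274, y = 0.0850
  3: x = 0.5412, y = 0.1862

y_3 = 0.1862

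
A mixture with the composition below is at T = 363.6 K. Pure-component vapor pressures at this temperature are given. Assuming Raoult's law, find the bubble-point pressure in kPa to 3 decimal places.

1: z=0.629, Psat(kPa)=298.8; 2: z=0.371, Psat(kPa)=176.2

Pbub = 253.315 kPa

At the bubble point ψ → 0, so ΣzᵢKᵢ = 1 with Kᵢ = Pᵢˢᵃᵗ/P ⇒ P = ΣzᵢPᵢˢᵃᵗ.
P = 0.629·298.8 + 0.371·176.2 = 253.315 kPa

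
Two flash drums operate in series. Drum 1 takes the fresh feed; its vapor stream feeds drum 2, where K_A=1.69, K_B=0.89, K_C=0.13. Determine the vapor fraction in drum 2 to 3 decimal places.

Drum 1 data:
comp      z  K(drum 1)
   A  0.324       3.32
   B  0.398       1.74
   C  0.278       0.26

Drum 1:
Rachford–Rice: g(ψ₁) = Σ zᵢ(Kᵢ−1)/(1+ψ₁(Kᵢ−1)) = 0.
Check two-phase: ΣzᵢKᵢ = 1.840 > 1 and Σzᵢ/Kᵢ = 1.396 > 1, so g(0) = 0.840 > 0 and g(1) = -0.396 < 0.
Newton iteration, ψ₁⁰ = 0.64:
  ψ₁ = 0.640: g = 0.1116, g' = -0.932 → ψ₁ = 0.760
  ψ₁ = 0.760: g = -0.0092, g' = -1.112 → ψ₁ = 0.751
Converged at ψ₁ = 0.751.
Drum-1 compositions:
  A: x = 0.118, y = 0.392
  B: x = 0.256, y = 0.445
  C: x = 0.626, y = 0.163
Drum-2 feed = drum-1 vapor: z₂ = (0.3921, 0.4451, 0.1628).
Drum 2:
Rachford–Rice: g(ψ₂) = Σ zᵢ(Kᵢ−1)/(1+ψ₂(Kᵢ−1)) = 0.
Check two-phase: ΣzᵢKᵢ = 1.080 > 1 and Σzᵢ/Kᵢ = 1.984 > 1, so g(0) = 0.080 > 0 and g(1) = -0.984 < 0.
Iterate (Newton) starting at ψ₂ = 0.6:
  ψ₂ = 0.600: g = -0.1573, g' = -0.639 → ψ₂ = 0.354
  ψ₂ = 0.354: g = -0.0380, g' = -0.384 → ψ₂ = 0.255
  ψ₂ = 0.255: g = -0.0021, g' = -0.344 → ψ₂ = 0.248
Converged at ψ₂ = 0.248.
  A: x = 0.335, y = 0.566
  B: x = 0.458, y = 0.407
  C: x = 0.208, y = 0.027

V/F (drum 2) = 0.248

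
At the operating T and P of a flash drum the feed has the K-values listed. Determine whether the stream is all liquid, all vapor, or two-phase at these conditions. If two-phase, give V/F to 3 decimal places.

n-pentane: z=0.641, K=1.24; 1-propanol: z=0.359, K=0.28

all liquid

ΣzᵢKᵢ = 0.895; Σzᵢ/Kᵢ = 1.799.
Since ΣzᵢKᵢ < 1 the mixture is below its bubble point — single liquid phase.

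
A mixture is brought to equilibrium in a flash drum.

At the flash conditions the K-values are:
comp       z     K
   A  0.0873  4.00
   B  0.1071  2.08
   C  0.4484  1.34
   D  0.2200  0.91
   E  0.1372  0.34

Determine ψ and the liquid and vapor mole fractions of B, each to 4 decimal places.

Rachford–Rice: g(ψ) = Σ zᵢ(Kᵢ−1)/(1+ψ(Kᵢ−1)) = 0.
g(0) = ΣzᵢKᵢ − 1 = 0.4197 and g(1) = 1 − Σzᵢ/Kᵢ = -0.0532, so a root lies in (0, 1).
Newton iteration, ψ⁰ = 0.37:
  ψ = 0.3700: g = 0.20190, g' = -0.3877 → ψ = 0.8908
  ψ = 0.8908: g = 0.00602, g' = -0.4753 → ψ = 0.9034
  ψ = 0.9034: g = -0.00008, g' = -0.4882 → ψ = 0.9033
Converged at ψ = 0.9033.
Compositions from xᵢ = zᵢ/(1+ψ(Kᵢ−1)), yᵢ = Kᵢxᵢ:
  A: x = 0.0235, y = 0.0941
  B: x = 0.0542, y = 0.1128
  C: x = 0.3430, y = 0.4597
  D: x = 0.2395, y = 0.2179
  E: x = 0.3397, y = 0.1155

ψ = 0.9033, x_B = 0.0542, y_B = 0.1128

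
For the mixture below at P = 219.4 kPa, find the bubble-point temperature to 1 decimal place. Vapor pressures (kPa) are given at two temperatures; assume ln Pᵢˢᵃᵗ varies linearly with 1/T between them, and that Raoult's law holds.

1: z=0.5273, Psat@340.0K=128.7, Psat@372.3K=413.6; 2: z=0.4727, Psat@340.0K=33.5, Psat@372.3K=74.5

T = 367.8 K

Bubble-point temperature: ΣzᵢPᵢˢᵃᵗ(T) = P. Interpolate ln Pᵢˢᵃᵗ = aᵢ + bᵢ/T.
  T = 340.0 K: ΣzᵢPᵢˢᵃᵗ = 83.70 kPa
  T = 372.3 K: ΣzᵢPᵢˢᵃᵗ = 253.31 kPa
  T = 356.1 K: ΣzᵢPᵢˢᵃᵗ = 148.71 kPa
  T = 364.2 K: ΣzᵢPᵢˢᵃᵗ = 195.14 kPa
  T = 368.2 K: ΣzᵢPᵢˢᵃᵗ = 222.27 kPa
  T = 366.2 K: ΣzᵢPᵢˢᵃᵗ = 208.33 kPa
Interpolating between 366.2 K and 368.2 K gives T ≈ 367.8 K.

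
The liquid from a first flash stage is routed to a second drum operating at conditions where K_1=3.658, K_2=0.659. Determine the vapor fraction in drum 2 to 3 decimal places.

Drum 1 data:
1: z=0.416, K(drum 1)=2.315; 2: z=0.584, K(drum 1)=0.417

V/F (drum 2) = 0.640

Drum 1:
Material balance + equilibrium reduce to Σ zᵢ(Kᵢ−1)/(1+ψ₁(Kᵢ−1)) = 0.
Feasibility: ΣzᵢKᵢ = 1.207, Σzᵢ/Kᵢ = 1.580 — both > 1, two phases present.
Binary case is linear: z₁(K₁−1)(1+ψ₁(K₂−1)) + z₂(K₂−1)(1+ψ₁(K₁−1)) = 0
⇒ ψ₁ = [z₁(K₁−1)+z₂(K₂−1)] / [−(K₁−1)(K₂−1)] = 0.2066/0.7666 = 0.269
Drum-1 compositions:
  1: x = 0.307, y = 0.711
  2: x = 0.693, y = 0.289
Drum-2 feed = drum-1 liquid: z₂ = (0.3072, 0.6928).
Drum 2:
Rachford–Rice: g(ψ₂) = Σ zᵢ(Kᵢ−1)/(1+ψ₂(Kᵢ−1)) = 0.
Feasibility: ΣzᵢKᵢ = 1.580, Σzᵢ/Kᵢ = 1.135 — both > 1, two phases present.
Binary case is linear: z₁(K₁−1)(1+ψ₂(K₂−1)) + z₂(K₂−1)(1+ψ₂(K₁−1)) = 0
⇒ ψ₂ = [z₁(K₁−1)+z₂(K₂−1)] / [−(K₁−1)(K₂−1)] = 0.5802/0.9064 = 0.640
  1: x = 0.114, y = 0.416
  2: x = 0.886, y = 0.584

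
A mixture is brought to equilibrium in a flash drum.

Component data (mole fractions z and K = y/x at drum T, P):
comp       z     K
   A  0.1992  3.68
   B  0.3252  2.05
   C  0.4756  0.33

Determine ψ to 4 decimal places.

Rachford–Rice: g(ψ) = Σ zᵢ(Kᵢ−1)/(1+ψ(Kᵢ−1)) = 0.
Check two-phase: ΣzᵢKᵢ = 1.5567 > 1 and Σzᵢ/Kᵢ = 1.6540 > 1, so g(0) = 0.5567 > 0 and g(1) = -0.6540 < 0.
Newton–Raphson from ψ = 0.5:
  ψ = 0.5000: g = -0.02712, g' = -0.8982 → ψ = 0.4698
  ψ = 0.4698: g = -0.00005, g' = -0.8958 → ψ = 0.4697
Converged at ψ = 0.4697.

ψ = 0.4697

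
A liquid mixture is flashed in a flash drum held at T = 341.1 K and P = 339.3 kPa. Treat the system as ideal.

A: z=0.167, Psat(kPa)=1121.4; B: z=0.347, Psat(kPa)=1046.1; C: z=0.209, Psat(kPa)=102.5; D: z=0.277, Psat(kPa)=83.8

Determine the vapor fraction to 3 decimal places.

ψ = 0.478

Raoult's law: Kᵢ = Pᵢˢᵃᵗ/P = Pᵢˢᵃᵗ/339.3.
  K_A = 1121.4/339.3 = 3.30504, K_B = 1046.1/339.3 = 3.08311, K_C = 102.5/339.3 = 0.30209, K_D = 83.8/339.3 = 0.24698
Rachford–Rice: g(ψ) = Σ zᵢ(Kᵢ−1)/(1+ψ(Kᵢ−1)) = 0.
Feasibility: ΣzᵢKᵢ = 1.753, Σzᵢ/Kᵢ = 1.976 — both > 1, two phases present.
Iterate (Newton) starting at ψ = 0.58:
  ψ = 0.580: g = -0.1233, g' = -1.254 → ψ = 0.482
  ψ = 0.482: g = -0.0038, g' = -1.192 → ψ = 0.478
Converged at ψ = 0.478.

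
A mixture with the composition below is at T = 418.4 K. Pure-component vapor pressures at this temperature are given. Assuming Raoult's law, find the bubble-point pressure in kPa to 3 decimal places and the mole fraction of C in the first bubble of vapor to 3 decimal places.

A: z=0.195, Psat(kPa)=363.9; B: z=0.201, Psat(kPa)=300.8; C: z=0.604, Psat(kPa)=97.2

At the bubble point ψ → 0, so ΣzᵢKᵢ = 1 with Kᵢ = Pᵢˢᵃᵗ/P ⇒ P = ΣzᵢPᵢˢᵃᵗ.
P = 0.195·363.9 + 0.201·300.8 + 0.604·97.2 = 190.130 kPa
yᵢ = zᵢPᵢˢᵃᵗ/P ⇒ y_C = 0.604·97.2/190.130 = 0.309

Pbub = 190.130 kPa, y_C = 0.309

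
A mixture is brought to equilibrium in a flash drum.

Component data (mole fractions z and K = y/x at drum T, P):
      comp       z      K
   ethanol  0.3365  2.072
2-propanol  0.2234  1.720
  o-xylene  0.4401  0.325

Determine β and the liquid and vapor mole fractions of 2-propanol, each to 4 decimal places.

Material balance + equilibrium reduce to Σ zᵢ(Kᵢ−1)/(1+β(Kᵢ−1)) = 0.
Check two-phase: ΣzᵢKᵢ = 1.2245 > 1 and Σzᵢ/Kᵢ = 1.6464 > 1, so g(0) = 0.2245 > 0 and g(1) = -0.6464 < 0.
Iterate (Newton) starting at β = 0.5:
  β = 0.5000: g = -0.09528, g' = -0.6834 → β = 0.3606
  β = 0.3606: g = -0.00476, g' = -0.6244 → β = 0.3529
Converged at β = 0.3529.
Compositions from xᵢ = zᵢ/(1+β(Kᵢ−1)), yᵢ = Kᵢxᵢ:
  ethanol: x = 0.2441, y = 0.5058
  2-propanol: x = 0.1781, y = 0.3064
  o-xylene: x = 0.5777, y = 0.1878

β = 0.3529, x_2-propanol = 0.1781, y_2-propanol = 0.3064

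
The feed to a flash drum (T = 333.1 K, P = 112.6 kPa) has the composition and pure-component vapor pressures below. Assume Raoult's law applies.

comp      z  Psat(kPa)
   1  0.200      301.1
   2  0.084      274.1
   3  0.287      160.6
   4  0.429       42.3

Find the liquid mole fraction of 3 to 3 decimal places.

Raoult's law: Kᵢ = Pᵢˢᵃᵗ/P = Pᵢˢᵃᵗ/112.6.
  K_1 = 301.1/112.6 = 2.67407, K_2 = 274.1/112.6 = 2.43428, K_3 = 160.6/112.6 = 1.42629, K_4 = 42.3/112.6 = 0.37567
Iterate (Newton) starting at ψ = 0.5:
  ψ = 0.500: g = -0.0361, g' = -0.614 → ψ = 0.441
Converged at ψ = 0.441.
Compositions from xᵢ = zᵢ/(1+ψ(Kᵢ−1)), yᵢ = Kᵢxᵢ:
  1: x = 0.115, y = 0.308
  2: x = 0.051, y = 0.125
  3: x = 0.242, y = 0.345
  4: x = 0.592, y = 0.222

x_3 = 0.242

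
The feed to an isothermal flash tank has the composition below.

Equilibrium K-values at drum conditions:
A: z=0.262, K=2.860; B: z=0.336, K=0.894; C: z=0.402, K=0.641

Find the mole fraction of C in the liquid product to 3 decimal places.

x_C = 0.519

Rachford–Rice: g(ψ) = Σ zᵢ(Kᵢ−1)/(1+ψ(Kᵢ−1)) = 0.
g(0) = ΣzᵢKᵢ − 1 = 0.307 and g(1) = 1 − Σzᵢ/Kᵢ = -0.095, so a root lies in (0, 1).
Newton–Raphson from ψ = 0.5:
  ψ = 0.500: g = 0.0390, g' = -0.325 → ψ = 0.620
  ψ = 0.620: g = 0.0025, g' = -0.286 → ψ = 0.629
Converged at ψ = 0.629.
Compositions from xᵢ = zᵢ/(1+ψ(Kᵢ−1)), yᵢ = Kᵢxᵢ:
  A: x = 0.121, y = 0.345
  B: x = 0.360, y = 0.322
  C: x = 0.519, y = 0.333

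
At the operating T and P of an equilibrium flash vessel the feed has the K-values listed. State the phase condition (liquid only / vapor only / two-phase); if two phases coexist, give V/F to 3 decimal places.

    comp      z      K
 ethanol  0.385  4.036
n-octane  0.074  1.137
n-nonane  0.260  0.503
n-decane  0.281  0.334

two-phase, V/F = 0.522

ΣzᵢKᵢ = 1.863; Σzᵢ/Kᵢ = 1.519.
Both exceed 1, so a two-phase solution exists.
Newton–Raphson from ψ = 0.5:
  ψ = 0.500: g = 0.0212, g' = -0.955 → ψ = 0.522
Converged at ψ = 0.522.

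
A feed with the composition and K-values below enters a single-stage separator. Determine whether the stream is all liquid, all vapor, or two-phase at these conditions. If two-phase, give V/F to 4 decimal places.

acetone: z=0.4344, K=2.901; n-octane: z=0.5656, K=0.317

two-phase, V/F = 0.3385

ΣzᵢKᵢ = 1.4395; Σzᵢ/Kᵢ = 1.9340.
Both exceed 1, so a two-phase solution exists.
Material balance + equilibrium reduce to Σ zᵢ(Kᵢ−1)/(1+ψ(Kᵢ−1)) = 0.
Binary case is linear: z₁(K₁−1)(1+ψ(K₂−1)) + z₂(K₂−1)(1+ψ(K₁−1)) = 0
⇒ ψ = [z₁(K₁−1)+z₂(K₂−1)] / [−(K₁−1)(K₂−1)] = 0.43949/1.29838 = 0.3385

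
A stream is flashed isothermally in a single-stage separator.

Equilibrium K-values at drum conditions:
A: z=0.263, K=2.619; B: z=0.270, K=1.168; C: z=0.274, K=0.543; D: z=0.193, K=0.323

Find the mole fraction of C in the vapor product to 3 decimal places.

Iterate (Newton) starting at β = 0.47:
  β = 0.470: g = -0.0673, g' = -0.512 → β = 0.339
Converged at β = 0.339.
Compositions from xᵢ = zᵢ/(1+β(Kᵢ−1)), yᵢ = Kᵢxᵢ:
  A: x = 0.170, y = 0.445
  B: x = 0.255, y = 0.298
  C: x = 0.324, y = 0.176
  D: x = 0.251, y = 0.081

y_C = 0.176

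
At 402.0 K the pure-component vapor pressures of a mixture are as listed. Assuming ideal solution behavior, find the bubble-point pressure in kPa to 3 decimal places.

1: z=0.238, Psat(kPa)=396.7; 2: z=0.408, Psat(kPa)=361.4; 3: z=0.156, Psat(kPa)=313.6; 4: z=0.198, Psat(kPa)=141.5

At the bubble point ψ → 0, so ΣzᵢKᵢ = 1 with Kᵢ = Pᵢˢᵃᵗ/P ⇒ P = ΣzᵢPᵢˢᵃᵗ.
P = 0.238·396.7 + 0.408·361.4 + 0.156·313.6 + 0.198·141.5 = 318.804 kPa

Pbub = 318.804 kPa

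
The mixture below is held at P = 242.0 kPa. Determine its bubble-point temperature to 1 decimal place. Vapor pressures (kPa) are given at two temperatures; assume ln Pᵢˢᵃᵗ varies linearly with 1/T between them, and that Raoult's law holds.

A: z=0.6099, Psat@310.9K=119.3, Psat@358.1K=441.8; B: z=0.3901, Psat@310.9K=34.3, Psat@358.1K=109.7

T = 347.7 K

Bubble-point temperature: ΣzᵢPᵢˢᵃᵗ(T) = P. Interpolate ln Pᵢˢᵃᵗ = aᵢ + bᵢ/T.
  T = 310.9 K: ΣzᵢPᵢˢᵃᵗ = 86.14 kPa
  T = 358.1 K: ΣzᵢPᵢˢᵃᵗ = 312.25 kPa
  T = 334.5 K: ΣzᵢPᵢˢᵃᵗ = 171.57 kPa
  T = 346.3 K: ΣzᵢPᵢˢᵃᵗ = 233.81 kPa
  T = 352.2 K: ΣzᵢPᵢˢᵃᵗ = 270.85 kPa
  T = 349.2 K: ΣzᵢPᵢˢᵃᵗ = 251.49 kPa
  T = 347.8 K: ΣzᵢPᵢˢᵃᵗ = 242.83 kPa
Interpolating between 346.3 K and 347.8 K gives T ≈ 347.7 K.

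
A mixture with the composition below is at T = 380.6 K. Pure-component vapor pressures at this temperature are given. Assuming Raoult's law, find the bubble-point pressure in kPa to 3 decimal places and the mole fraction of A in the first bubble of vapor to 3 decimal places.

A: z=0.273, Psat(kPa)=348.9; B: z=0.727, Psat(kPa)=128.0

At the bubble point ψ → 0, so ΣzᵢKᵢ = 1 with Kᵢ = Pᵢˢᵃᵗ/P ⇒ P = ΣzᵢPᵢˢᵃᵗ.
P = 0.273·348.9 + 0.727·128.0 = 188.306 kPa
yᵢ = zᵢPᵢˢᵃᵗ/P ⇒ y_A = 0.273·348.9/188.306 = 0.506

Pbub = 188.306 kPa, y_A = 0.506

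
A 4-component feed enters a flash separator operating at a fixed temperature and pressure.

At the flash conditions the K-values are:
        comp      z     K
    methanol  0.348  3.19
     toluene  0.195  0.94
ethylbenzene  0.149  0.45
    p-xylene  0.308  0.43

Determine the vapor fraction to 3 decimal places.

Material balance + equilibrium reduce to Σ zᵢ(Kᵢ−1)/(1+ψ(Kᵢ−1)) = 0.
g(0) = ΣzᵢKᵢ − 1 = 0.493 and g(1) = 1 − Σzᵢ/Kᵢ = -0.364, so a root lies in (0, 1).
Newton iteration, ψ⁰ = 0.5:
  ψ = 0.500: g = -0.0069, g' = -0.663 → ψ = 0.490
Converged at ψ = 0.490.

ψ = 0.490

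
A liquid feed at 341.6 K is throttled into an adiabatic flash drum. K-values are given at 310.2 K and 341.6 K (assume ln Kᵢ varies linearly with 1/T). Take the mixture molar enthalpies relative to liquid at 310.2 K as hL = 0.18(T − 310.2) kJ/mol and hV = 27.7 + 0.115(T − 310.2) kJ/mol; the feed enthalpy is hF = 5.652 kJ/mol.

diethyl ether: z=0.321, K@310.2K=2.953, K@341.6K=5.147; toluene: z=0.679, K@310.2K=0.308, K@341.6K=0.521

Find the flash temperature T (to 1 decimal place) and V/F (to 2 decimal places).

Adiabatic flash: solve Rachford–Rice at each trial T, then check hF = ψ·hV(T) + (1−ψ)·hL(T).
  T = 310.2 K: K = (2.953, 0.308), RR gives ψ = 0.116, H_out = 3.219 kJ/mol
  T = 341.6 K: K = (5.147, 0.521), RR gives ψ = 0.506, H_out = 18.646 kJ/mol
  T = 325.9 K: K = (3.951, 0.406), RR gives ψ = 0.310, H_out = 11.098 kJ/mol
  T = 318.0 K: K = (3.425, 0.354), RR gives ψ = 0.217, H_out = 7.310 kJ/mol
  T = 314.1 K: K = (3.183, 0.331), RR gives ψ = 0.169, H_out = 5.328 kJ/mol
  T = 316.1 K: K = (3.306, 0.343), RR gives ψ = 0.194, H_out = 6.358 kJ/mol
Linear interpolation between T = 314.1 (H_out = 5.328) and T = 316.1 (H_out = 6.358) on hF = 5.652 gives T ≈ 314.7 K, at which ψ = 0.18.

T = 314.7 K, V/F = 0.18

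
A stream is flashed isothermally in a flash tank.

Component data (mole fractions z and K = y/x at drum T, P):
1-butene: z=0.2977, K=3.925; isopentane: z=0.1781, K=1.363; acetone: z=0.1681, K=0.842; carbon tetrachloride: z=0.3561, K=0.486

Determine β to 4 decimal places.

Material balance + equilibrium reduce to Σ zᵢ(Kᵢ−1)/(1+β(Kᵢ−1)) = 0.
g(0) = ΣzᵢKᵢ − 1 = 0.7258 and g(1) = 1 − Σzᵢ/Kᵢ = -0.1389, so a root lies in (0, 1).
Newton–Raphson from β = 0.5:
  β = 0.5000: g = 0.13315, g' = -0.6122 → β = 0.7175
  β = 0.7175: g = 0.01238, g' = -0.5215 → β = 0.7412
  β = 0.7412: g = 0.00003, g' = -0.5193 → β = 0.7413
Converged at β = 0.7413.

β = 0.7413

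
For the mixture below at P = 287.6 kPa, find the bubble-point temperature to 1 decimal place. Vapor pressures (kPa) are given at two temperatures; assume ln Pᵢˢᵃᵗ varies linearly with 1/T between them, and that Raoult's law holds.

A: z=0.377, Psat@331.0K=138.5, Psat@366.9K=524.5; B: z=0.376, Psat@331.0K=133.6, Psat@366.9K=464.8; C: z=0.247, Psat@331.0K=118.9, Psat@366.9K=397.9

Bubble-point temperature: ΣzᵢPᵢˢᵃᵗ(T) = P. Interpolate ln Pᵢˢᵃᵗ = aᵢ + bᵢ/T.
  T = 331.0 K: ΣzᵢPᵢˢᵃᵗ = 131.82 kPa
  T = 366.9 K: ΣzᵢPᵢˢᵃᵗ = 470.78 kPa
  T = 348.9 K: ΣzᵢPᵢˢᵃᵗ = 256.87 kPa
  T = 357.9 K: ΣzᵢPᵢˢᵃᵗ = 350.38 kPa
  T = 353.4 K: ΣzᵢPᵢˢᵃᵗ = 300.59 kPa
  T = 351.1 K: ΣzᵢPᵢˢᵃᵗ = 277.52 kPa
Interpolating between 351.1 K and 353.4 K gives T ≈ 352.1 K.

T = 352.1 K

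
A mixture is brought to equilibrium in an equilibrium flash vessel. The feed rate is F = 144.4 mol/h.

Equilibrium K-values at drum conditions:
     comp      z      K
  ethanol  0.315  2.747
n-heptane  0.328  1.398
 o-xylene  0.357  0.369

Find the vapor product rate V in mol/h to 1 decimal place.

V = 89.3 mol/h

Material balance + equilibrium reduce to Σ zᵢ(Kᵢ−1)/(1+V/F(Kᵢ−1)) = 0.
g(0) = ΣzᵢKᵢ − 1 = 0.456 and g(1) = 1 − Σzᵢ/Kᵢ = -0.317, so a root lies in (0, 1).
Newton iteration, V/F⁰ = 0.5:
  V/F = 0.500: g = 0.0735, g' = -0.613 → V/F = 0.620
  V/F = 0.620: g = -0.0011, g' = -0.638 → V/F = 0.618
Converged at V/F = 0.618.
Then V = V/F·F = 0.6182·144.4 = 89.3 mol/h and L = F − V = 55.1 mol/h.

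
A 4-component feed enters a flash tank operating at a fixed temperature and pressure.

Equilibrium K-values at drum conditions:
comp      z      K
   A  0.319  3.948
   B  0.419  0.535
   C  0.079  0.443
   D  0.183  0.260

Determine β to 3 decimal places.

Let β = V/F and solve Σ zᵢ(Kᵢ−1)/(1+β(Kᵢ−1)) = 0.
Check two-phase: ΣzᵢKᵢ = 1.566 > 1 and Σzᵢ/Kᵢ = 1.746 > 1, so g(0) = 0.566 > 0 and g(1) = -0.746 < 0.
Newton–Raphson from β = 0.35:
  β = 0.350: g = -0.0073, g' = -1.021 → β = 0.343
Converged at β = 0.343.

β = 0.343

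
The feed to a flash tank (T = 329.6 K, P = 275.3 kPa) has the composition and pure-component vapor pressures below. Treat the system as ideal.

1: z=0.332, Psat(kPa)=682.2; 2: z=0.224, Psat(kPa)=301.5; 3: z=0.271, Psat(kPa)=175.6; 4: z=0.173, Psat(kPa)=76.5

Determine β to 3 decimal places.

Raoult's law: Kᵢ = Pᵢˢᵃᵗ/P = Pᵢˢᵃᵗ/275.3.
  K_1 = 682.2/275.3 = 2.47802, K_2 = 301.5/275.3 = 1.09517, K_3 = 175.6/275.3 = 0.63785, K_4 = 76.5/275.3 = 0.27788
Material balance + equilibrium reduce to Σ zᵢ(Kᵢ−1)/(1+β(Kᵢ−1)) = 0.
Check two-phase: ΣzᵢKᵢ = 1.289 > 1 and Σzᵢ/Kᵢ = 1.386 > 1, so g(0) = 0.289 > 0 and g(1) = -0.386 < 0.
Newton–Raphson from β = 0.51:
  β = 0.510: g = -0.0180, g' = -0.517 → β = 0.475
Converged at β = 0.475.

β = 0.475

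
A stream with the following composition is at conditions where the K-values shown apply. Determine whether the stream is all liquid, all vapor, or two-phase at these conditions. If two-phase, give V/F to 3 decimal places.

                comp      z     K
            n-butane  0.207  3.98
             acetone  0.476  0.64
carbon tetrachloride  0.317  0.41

ΣzᵢKᵢ = 1.258; Σzᵢ/Kᵢ = 1.569.
Both exceed 1, so a two-phase solution exists.
Let ψ = V/F and solve Σ zᵢ(Kᵢ−1)/(1+ψ(Kᵢ−1)) = 0.
Iterate (Newton) starting at ψ = 0.5:
  ψ = 0.500: g = -0.2265, g' = -0.610 → ψ = 0.129
  ψ = 0.129: g = 0.0637, g' = -1.157 → ψ = 0.184
  ψ = 0.184: g = 0.0053, g' = -0.977 → ψ = 0.189
Converged at ψ = 0.189.

two-phase, V/F = 0.189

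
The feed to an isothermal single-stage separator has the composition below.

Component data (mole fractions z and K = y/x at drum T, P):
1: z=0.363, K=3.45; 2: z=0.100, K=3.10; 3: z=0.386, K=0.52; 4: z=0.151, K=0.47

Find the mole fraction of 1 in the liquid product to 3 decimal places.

Rachford–Rice: g(ψ) = Σ zᵢ(Kᵢ−1)/(1+ψ(Kᵢ−1)) = 0.
g(0) = ΣzᵢKᵢ − 1 = 0.834 and g(1) = 1 − Σzᵢ/Kᵢ = -0.201, so a root lies in (0, 1).
Newton–Raphson from ψ = 0.54:
  ψ = 0.540: g = 0.1190, g' = -0.746 → ψ = 0.700
  ψ = 0.700: g = 0.0066, g' = -0.677 → ψ = 0.709
Converged at ψ = 0.709.
Compositions from xᵢ = zᵢ/(1+ψ(Kᵢ−1)), yᵢ = Kᵢxᵢ:
  1: x = 0.133, y = 0.457
  2: x = 0.040, y = 0.125
  3: x = 0.585, y = 0.304
  4: x = 0.242, y = 0.114

x_1 = 0.133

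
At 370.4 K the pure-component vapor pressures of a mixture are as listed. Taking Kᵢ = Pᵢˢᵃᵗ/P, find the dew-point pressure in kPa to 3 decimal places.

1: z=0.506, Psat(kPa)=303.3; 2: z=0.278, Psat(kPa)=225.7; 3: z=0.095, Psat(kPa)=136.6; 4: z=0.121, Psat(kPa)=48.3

At the dew point ψ → 1, so Σzᵢ/Kᵢ = 1 with Kᵢ = Pᵢˢᵃᵗ/P ⇒ 1/P = Σzᵢ/Pᵢˢᵃᵗ.
1/P = 0.506/303.3 + 0.278/225.7 + 0.095/136.6 + 0.121/48.3 = 0.006101 ⇒ P = 163.916 kPa

Pdew = 163.916 kPa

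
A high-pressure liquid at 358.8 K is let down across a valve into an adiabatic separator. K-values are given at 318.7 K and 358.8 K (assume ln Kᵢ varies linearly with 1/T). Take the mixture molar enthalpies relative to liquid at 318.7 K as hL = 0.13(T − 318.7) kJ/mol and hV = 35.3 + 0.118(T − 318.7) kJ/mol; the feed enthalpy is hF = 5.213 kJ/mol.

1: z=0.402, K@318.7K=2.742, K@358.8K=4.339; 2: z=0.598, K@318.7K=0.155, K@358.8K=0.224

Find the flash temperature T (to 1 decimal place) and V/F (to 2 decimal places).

T = 320.0 K, V/F = 0.14

Adiabatic flash: solve Rachford–Rice at each trial T, then check hF = ψ·hV(T) + (1−ψ)·hL(T).
  T = 318.7 K: K = (2.742, 0.155), RR gives ψ = 0.132, H_out = 4.676 kJ/mol
  T = 358.8 K: K = (4.339, 0.224), RR gives ψ = 0.339, H_out = 17.015 kJ/mol
  T = 338.8 K: K = (3.498, 0.188), RR gives ψ = 0.256, H_out = 11.588 kJ/mol
  T = 328.8 K: K = (3.111, 0.172), RR gives ψ = 0.202, H_out = 8.415 kJ/mol
  T = 323.8 K: K = (2.925, 0.163), RR gives ψ = 0.170, H_out = 6.647 kJ/mol
  T = 321.2 K: K = (2.831, 0.159), RR gives ψ = 0.151, H_out = 5.666 kJ/mol
  T = 319.9 K: K = (2.785, 0.157), RR gives ψ = 0.142, H_out = 5.157 kJ/mol
Linear interpolation between T = 319.9 (H_out = 5.157) and T = 321.2 (H_out = 5.666) on hF = 5.213 gives T ≈ 320.0 K, at which ψ = 0.14.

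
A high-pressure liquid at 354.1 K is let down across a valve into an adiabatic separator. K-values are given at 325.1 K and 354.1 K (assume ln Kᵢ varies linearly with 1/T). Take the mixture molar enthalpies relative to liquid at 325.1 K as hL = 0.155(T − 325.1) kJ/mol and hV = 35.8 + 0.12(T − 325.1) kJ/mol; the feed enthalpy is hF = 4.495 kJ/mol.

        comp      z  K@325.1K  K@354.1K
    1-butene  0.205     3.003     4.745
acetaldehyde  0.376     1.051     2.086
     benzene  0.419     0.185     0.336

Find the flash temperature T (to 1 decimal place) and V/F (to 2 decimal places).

Adiabatic flash: solve Rachford–Rice at each trial T, then check hF = ψ·hV(T) + (1−ψ)·hL(T).
  T = 325.1 K: K = (3.003, 1.051, 0.185), RR gives ψ = 0.088, H_out = 3.162 kJ/mol
  T = 354.1 K: K = (4.745, 2.086, 0.336), RR gives ψ = 0.622, H_out = 26.143 kJ/mol
  T = 339.6 K: K = (3.812, 1.502, 0.253), RR gives ψ = 0.380, H_out = 15.653 kJ/mol
  T = 332.4 K: K = (3.395, 1.263, 0.217), RR gives ψ = 0.241, H_out = 9.698 kJ/mol
  T = 328.8 K: K = (3.198, 1.155, 0.201), RR gives ψ = 0.167, H_out = 6.526 kJ/mol
  T = 327.0 K: K = (3.102, 1.103, 0.193), RR gives ψ = 0.129, H_out = 4.902 kJ/mol
Linear interpolation between T = 325.1 (H_out = 3.162) and T = 327.0 (H_out = 4.902) on hF = 4.495 gives T ≈ 326.6 K, at which ψ = 0.12.

T = 326.6 K, V/F = 0.12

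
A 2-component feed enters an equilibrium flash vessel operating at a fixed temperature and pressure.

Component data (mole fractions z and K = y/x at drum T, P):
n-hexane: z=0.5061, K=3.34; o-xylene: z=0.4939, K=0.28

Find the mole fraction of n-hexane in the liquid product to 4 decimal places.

Let ψ = V/F and solve Σ zᵢ(Kᵢ−1)/(1+ψ(Kᵢ−1)) = 0.
Feasibility: ΣzᵢKᵢ = 1.8287, Σzᵢ/Kᵢ = 1.9155 — both > 1, two phases present.
Newton–Raphson from ψ = 0.5:
  ψ = 0.5000: g = -0.00989, g' = -1.2136 → ψ = 0.4919
Converged at ψ = 0.4918.
Compositions from xᵢ = zᵢ/(1+ψ(Kᵢ−1)), yᵢ = Kᵢxᵢ:
  n-hexane: x = 0.2353, y = 0.7859
  o-xylene: x = 0.7647, y = 0.2141

x_n-hexane = 0.2353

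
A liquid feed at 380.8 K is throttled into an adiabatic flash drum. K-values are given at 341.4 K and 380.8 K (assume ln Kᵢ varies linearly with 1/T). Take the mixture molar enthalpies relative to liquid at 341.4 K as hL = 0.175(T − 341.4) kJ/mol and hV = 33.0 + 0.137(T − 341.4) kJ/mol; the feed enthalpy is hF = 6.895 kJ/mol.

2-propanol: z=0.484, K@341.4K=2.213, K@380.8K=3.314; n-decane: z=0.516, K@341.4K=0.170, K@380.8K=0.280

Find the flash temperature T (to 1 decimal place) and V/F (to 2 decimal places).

Adiabatic flash: solve Rachford–Rice at each trial T, then check hF = ψ·hV(T) + (1−ψ)·hL(T).
  T = 341.4 K: K = (2.213, 0.170), RR gives ψ = 0.158, H_out = 5.205 kJ/mol
  T = 380.8 K: K = (3.314, 0.280), RR gives ψ = 0.449, H_out = 21.047 kJ/mol
  T = 361.1 K: K = (2.738, 0.221), RR gives ψ = 0.325, H_out = 13.915 kJ/mol
  T = 351.2 K: K = (2.468, 0.194), RR gives ψ = 0.249, H_out = 9.848 kJ/mol
  T = 346.3 K: K = (2.339, 0.182), RR gives ψ = 0.206, H_out = 7.625 kJ/mol
  T = 343.9 K: K = (2.277, 0.176), RR gives ψ = 0.183, H_out = 6.467 kJ/mol
Linear interpolation between T = 343.9 (H_out = 6.467) and T = 346.3 (H_out = 7.625) on hF = 6.895 gives T ≈ 344.8 K, at which ψ = 0.19.

T = 344.8 K, V/F = 0.19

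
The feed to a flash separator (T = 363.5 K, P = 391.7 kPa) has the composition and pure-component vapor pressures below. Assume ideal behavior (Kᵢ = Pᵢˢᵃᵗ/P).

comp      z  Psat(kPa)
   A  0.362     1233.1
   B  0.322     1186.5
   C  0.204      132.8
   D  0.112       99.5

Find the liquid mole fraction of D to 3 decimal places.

x_D = 0.296

Raoult's law: Kᵢ = Pᵢˢᵃᵗ/P = Pᵢˢᵃᵗ/391.7.
  K_A = 1233.1/391.7 = 3.14807, K_B = 1186.5/391.7 = 3.02910, K_C = 132.8/391.7 = 0.33903, K_D = 99.5/391.7 = 0.25402
Newton–Raphson from ψ = 0.55:
  ψ = 0.550: g = 0.3117, g' = -1.046 → ψ = 0.848
  ψ = 0.848: g = -0.0183, g' = -1.312 → ψ = 0.834
Converged at ψ = 0.834.
Compositions from xᵢ = zᵢ/(1+ψ(Kᵢ−1)), yᵢ = Kᵢxᵢ:
  A: x = 0.130, y = 0.408
  B: x = 0.120, y = 0.362
  C: x = 0.454, y = 0.154
  D: x = 0.296, y = 0.075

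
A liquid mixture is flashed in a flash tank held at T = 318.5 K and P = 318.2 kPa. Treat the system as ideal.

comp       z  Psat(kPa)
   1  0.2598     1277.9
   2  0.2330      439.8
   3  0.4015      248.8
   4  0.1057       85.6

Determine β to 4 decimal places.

β = 0.8097

Raoult's law: Kᵢ = Pᵢˢᵃᵗ/P = Pᵢˢᵃᵗ/318.2.
  K_1 = 1277.9/318.2 = 4.016028, K_2 = 439.8/318.2 = 1.382150, K_3 = 248.8/318.2 = 0.781898, K_4 = 85.6/318.2 = 0.269013
Material balance + equilibrium reduce to Σ zᵢ(Kᵢ−1)/(1+β(Kᵢ−1)) = 0.
Feasibility: ΣzᵢKᵢ = 1.7078, Σzᵢ/Kᵢ = 1.1397 — both > 1, two phases present.
Iterate (Newton) starting at β = 0.5:
  β = 0.5000: g = 0.16712, g' = -0.5640 → β = 0.7963
  β = 0.7963: g = 0.00776, g' = -0.5756 → β = 0.8098
  β = 0.8098: g = -0.00007, g' = -0.5866 → β = 0.8097
Converged at β = 0.8097.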